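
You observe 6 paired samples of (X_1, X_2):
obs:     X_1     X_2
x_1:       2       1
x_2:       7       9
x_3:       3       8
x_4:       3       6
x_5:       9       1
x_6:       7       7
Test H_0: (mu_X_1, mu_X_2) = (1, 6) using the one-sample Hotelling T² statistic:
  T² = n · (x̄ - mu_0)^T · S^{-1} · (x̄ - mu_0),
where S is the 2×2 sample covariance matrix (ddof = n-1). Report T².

Step 1 — sample mean vector:
  mean(X_1) = (2 + 7 + 3 + 3 + 9 + 7) / 6 = 31/6 = 5.1667
  mean(X_2) = (1 + 9 + 8 + 6 + 1 + 7) / 6 = 32/6 = 5.3333
  x̄ = (5.1667, 5.3333),  deviation x̄ - mu_0 = (5.1667, 5.3333) - (1, 6) = (4.1667, -0.6667).

Step 2 — sample covariance matrix, S[i,j] = (1/(n-1)) · Σ_k (x_{k,i} - mean_i) · (x_{k,j} - mean_j), divisor n-1 = 5:
  S[X_1,X_1] = ((-3.1667)·(-3.1667) + (1.8333)·(1.8333) + (-2.1667)·(-2.1667) + (-2.1667)·(-2.1667) + (3.8333)·(3.8333) + (1.8333)·(1.8333)) / 5 = 40.8333/5 = 8.1667
  S[X_1,X_2] = ((-3.1667)·(-4.3333) + (1.8333)·(3.6667) + (-2.1667)·(2.6667) + (-2.1667)·(0.6667) + (3.8333)·(-4.3333) + (1.8333)·(1.6667)) / 5 = -0.3333/5 = -0.0667
  S[X_2,X_2] = ((-4.3333)·(-4.3333) + (3.6667)·(3.6667) + (2.6667)·(2.6667) + (0.6667)·(0.6667) + (-4.3333)·(-4.3333) + (1.6667)·(1.6667)) / 5 = 61.3333/5 = 12.2667
  S = [[8.1667, -0.0667],
 [-0.0667, 12.2667]].

Step 3 — invert S. det(S) = 8.1667·12.2667 - (-0.0667)² = 100.1733.
  S^{-1} = (1/det) · [[d, -b], [-b, a]] = [[0.1225, 0.0007],
 [0.0007, 0.0815]].

Step 4 — quadratic form (x̄ - mu_0)^T · S^{-1} · (x̄ - mu_0):
  S^{-1} · (x̄ - mu_0) = (0.5098, -0.0516),
  (x̄ - mu_0)^T · [...] = (4.1667)·(0.5098) + (-0.6667)·(-0.0516) = 2.1585.

Step 5 — scale by n: T² = 6 · 2.1585 = 12.9509.

T² ≈ 12.9509


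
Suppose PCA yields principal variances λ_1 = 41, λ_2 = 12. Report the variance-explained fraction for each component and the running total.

Step 1 — total variance = trace(Sigma) = Σ λ_i = 41 + 12 = 53.

Step 2 — fraction explained by component i = λ_i / Σ λ:
  PC1: 41/53 = 0.7736
  PC2: 12/53 = 0.2264

Step 3 — cumulative fraction after k components = (λ_1 + ... + λ_k) / Σ λ:
  k = 1: 41/53 = 0.7736
  k = 2: (41 + 12)/53 = 53/53 = 1

Summary (fraction, with percent):

explained: PC1 0.7736 (77.36%), PC2 0.2264 (22.64%);  cumulative: 0.7736, 1


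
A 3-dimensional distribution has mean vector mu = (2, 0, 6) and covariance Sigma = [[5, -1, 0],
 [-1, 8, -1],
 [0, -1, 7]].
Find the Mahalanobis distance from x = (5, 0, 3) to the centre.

Step 1 — centre the observation: (x - mu) = (3, 0, -3).

Step 2 — invert Sigma (cofactor / det for 3×3, or solve directly):
  Sigma^{-1} = [[0.2052, 0.0261, 0.0037],
 [0.0261, 0.1306, 0.0187],
 [0.0037, 0.0187, 0.1455]].

Step 3 — form the quadratic (x - mu)^T · Sigma^{-1} · (x - mu):
  Sigma^{-1} · (x - mu) = (0.6045, 0.0224, -0.4254).
  (x - mu)^T · [Sigma^{-1} · (x - mu)] = (3)·(0.6045) + (0)·(0.0224) + (-3)·(-0.4254) = 3.0896.

Step 4 — take square root: d = √(3.0896) ≈ 1.7577.

d(x, mu) = √(3.0896) ≈ 1.7577


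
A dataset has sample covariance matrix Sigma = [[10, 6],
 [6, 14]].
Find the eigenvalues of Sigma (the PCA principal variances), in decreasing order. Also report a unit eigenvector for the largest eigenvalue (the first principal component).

Step 1 — characteristic polynomial of 2×2 Sigma:
  det(Sigma - λI) = λ² - trace · λ + det = 0.
  trace = 10 + 14 = 24, det = 10·14 - (6)² = 104.
Step 2 — discriminant:
  Δ = trace² - 4·det = 576 - 416 = 160.
Step 3 — eigenvalues:
  λ = (trace ± √Δ)/2 = (24 ± 12.6491)/2,
  λ_1 = 18.3246,  λ_2 = 5.6754.

Step 4 — unit eigenvector for λ_1: solve (Sigma - λ_1 I)v = 0. First row:
  (10 - 18.3246)·v_x + (6)·v_y = 0, i.e. (-8.3246)·v_x + (6)·v_y = 0,
  so v ∝ (b, λ_1 - a) = (6, 8.3246) = u.
  ||u|| = √((6)² + (8.3246)²) = √(105.2982) ≈ 10.2615,
  v_1 = u/||u|| ≈ (0.5847, 0.8112) (||v_1|| = 1).

λ_1 = 18.3246,  λ_2 = 5.6754;  v_1 ≈ (0.5847, 0.8112)


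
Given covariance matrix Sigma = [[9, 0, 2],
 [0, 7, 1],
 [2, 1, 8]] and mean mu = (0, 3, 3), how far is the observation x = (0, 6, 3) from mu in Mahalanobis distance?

Step 1 — centre the observation: (x - mu) = (0, 3, 0).

Step 2 — invert Sigma (cofactor / det for 3×3, or solve directly):
  Sigma^{-1} = [[0.1178, 0.0043, -0.03],
 [0.0043, 0.1456, -0.0193],
 [-0.03, -0.0193, 0.1349]].

Step 3 — form the quadratic (x - mu)^T · Sigma^{-1} · (x - mu):
  Sigma^{-1} · (x - mu) = (0.0128, 0.4368, -0.0578).
  (x - mu)^T · [Sigma^{-1} · (x - mu)] = (0)·(0.0128) + (3)·(0.4368) + (0)·(-0.0578) = 1.3105.

Step 4 — take square root: d = √(1.3105) ≈ 1.1448.

d(x, mu) = √(1.3105) ≈ 1.1448


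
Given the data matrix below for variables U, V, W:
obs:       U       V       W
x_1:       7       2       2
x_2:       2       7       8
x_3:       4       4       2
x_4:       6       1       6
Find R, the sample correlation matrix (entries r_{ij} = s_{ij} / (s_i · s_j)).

Step 1 — column means:
  mean(U) = (7 + 2 + 4 + 6) / 4 = 19/4 = 4.75
  mean(V) = (2 + 7 + 4 + 1) / 4 = 14/4 = 3.5
  mean(W) = (2 + 8 + 2 + 6) / 4 = 18/4 = 4.5

Step 2 — sample variances and covariances s[i,j] = (1/(n-1)) · Σ_k (x_{k,i} - mean_i) · (x_{k,j} - mean_j), with n-1 = 3:
  s[U,U] = ((2.25)·(2.25) + (-2.75)·(-2.75) + (-0.75)·(-0.75) + (1.25)·(1.25)) / 3 = 14.75/3 = 4.9167
  s[U,V] = ((2.25)·(-1.5) + (-2.75)·(3.5) + (-0.75)·(0.5) + (1.25)·(-2.5)) / 3 = -16.5/3 = -5.5
  s[U,W] = ((2.25)·(-2.5) + (-2.75)·(3.5) + (-0.75)·(-2.5) + (1.25)·(1.5)) / 3 = -11.5/3 = -3.8333
  s[V,V] = ((-1.5)·(-1.5) + (3.5)·(3.5) + (0.5)·(0.5) + (-2.5)·(-2.5)) / 3 = 21/3 = 7
  s[V,W] = ((-1.5)·(-2.5) + (3.5)·(3.5) + (0.5)·(-2.5) + (-2.5)·(1.5)) / 3 = 11/3 = 3.6667
  s[W,W] = ((-2.5)·(-2.5) + (3.5)·(3.5) + (-2.5)·(-2.5) + (1.5)·(1.5)) / 3 = 27/3 = 9
  Sample standard deviations s_i = √(s[i,i]):
  s(U) = √(4.9167) = 2.2174
  s(V) = √(7) = 2.6458
  s(W) = √(9) = 3

Step 3 — r_{ij} = s_{ij} / (s_i · s_j):
  r[U,U] = 1 (diagonal).
  r[U,V] = -5.5 / (2.2174 · 2.6458) = -5.5 / 5.8666 = -0.9375
  r[U,W] = -3.8333 / (2.2174 · 3) = -3.8333 / 6.6521 = -0.5763
  r[V,V] = 1 (diagonal).
  r[V,W] = 3.6667 / (2.6458 · 3) = 3.6667 / 7.9373 = 0.462
  r[W,W] = 1 (diagonal).

R is symmetric with unit diagonal. Assembling:

R = [[1, -0.9375, -0.5763],
 [-0.9375, 1, 0.462],
 [-0.5763, 0.462, 1]]


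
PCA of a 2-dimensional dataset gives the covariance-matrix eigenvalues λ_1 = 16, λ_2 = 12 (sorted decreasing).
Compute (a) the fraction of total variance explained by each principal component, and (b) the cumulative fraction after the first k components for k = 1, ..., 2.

Step 1 — total variance = trace(Sigma) = Σ λ_i = 16 + 12 = 28.

Step 2 — fraction explained by component i = λ_i / Σ λ:
  PC1: 16/28 = 0.5714
  PC2: 12/28 = 0.4286

Step 3 — cumulative fraction after k components = (λ_1 + ... + λ_k) / Σ λ:
  k = 1: 16/28 = 0.5714
  k = 2: (16 + 12)/28 = 28/28 = 1

Summary (fraction, with percent):

explained: PC1 0.5714 (57.14%), PC2 0.4286 (42.86%);  cumulative: 0.5714, 1


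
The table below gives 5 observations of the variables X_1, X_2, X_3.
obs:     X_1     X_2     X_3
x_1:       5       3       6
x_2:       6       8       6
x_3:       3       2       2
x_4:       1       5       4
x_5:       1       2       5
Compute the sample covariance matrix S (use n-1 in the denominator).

Step 1 — column means:
  mean(X_1) = (5 + 6 + 3 + 1 + 1) / 5 = 16/5 = 3.2
  mean(X_2) = (3 + 8 + 2 + 5 + 2) / 5 = 20/5 = 4
  mean(X_3) = (6 + 6 + 2 + 4 + 5) / 5 = 23/5 = 4.6

Step 2 — sample covariance S[i,j] = (1/(n-1)) · Σ_k (x_{k,i} - mean_i) · (x_{k,j} - mean_j), with n-1 = 4.
  S[X_1,X_1] = ((1.8)·(1.8) + (2.8)·(2.8) + (-0.2)·(-0.2) + (-2.2)·(-2.2) + (-2.2)·(-2.2)) / 4 = 20.8/4 = 5.2
  S[X_1,X_2] = ((1.8)·(-1) + (2.8)·(4) + (-0.2)·(-2) + (-2.2)·(1) + (-2.2)·(-2)) / 4 = 12/4 = 3
  S[X_1,X_3] = ((1.8)·(1.4) + (2.8)·(1.4) + (-0.2)·(-2.6) + (-2.2)·(-0.6) + (-2.2)·(0.4)) / 4 = 7.4/4 = 1.85
  S[X_2,X_2] = ((-1)·(-1) + (4)·(4) + (-2)·(-2) + (1)·(1) + (-2)·(-2)) / 4 = 26/4 = 6.5
  S[X_2,X_3] = ((-1)·(1.4) + (4)·(1.4) + (-2)·(-2.6) + (1)·(-0.6) + (-2)·(0.4)) / 4 = 8/4 = 2
  S[X_3,X_3] = ((1.4)·(1.4) + (1.4)·(1.4) + (-2.6)·(-2.6) + (-0.6)·(-0.6) + (0.4)·(0.4)) / 4 = 11.2/4 = 2.8

S is symmetric (S[j,i] = S[i,j]). Assembling:

S = [[5.2, 3, 1.85],
 [3, 6.5, 2],
 [1.85, 2, 2.8]]


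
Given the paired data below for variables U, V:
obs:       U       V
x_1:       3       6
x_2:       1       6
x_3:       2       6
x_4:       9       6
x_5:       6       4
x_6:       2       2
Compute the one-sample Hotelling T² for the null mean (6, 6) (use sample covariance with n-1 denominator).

Step 1 — sample mean vector:
  mean(U) = (3 + 1 + 2 + 9 + 6 + 2) / 6 = 23/6 = 3.8333
  mean(V) = (6 + 6 + 6 + 6 + 4 + 2) / 6 = 30/6 = 5
  x̄ = (3.8333, 5),  deviation x̄ - mu_0 = (3.8333, 5) - (6, 6) = (-2.1667, -1).

Step 2 — sample covariance matrix, S[i,j] = (1/(n-1)) · Σ_k (x_{k,i} - mean_i) · (x_{k,j} - mean_j), divisor n-1 = 5:
  S[U,U] = ((-0.8333)·(-0.8333) + (-2.8333)·(-2.8333) + (-1.8333)·(-1.8333) + (5.1667)·(5.1667) + (2.1667)·(2.1667) + (-1.8333)·(-1.8333)) / 5 = 46.8333/5 = 9.3667
  S[U,V] = ((-0.8333)·(1) + (-2.8333)·(1) + (-1.8333)·(1) + (5.1667)·(1) + (2.1667)·(-1) + (-1.8333)·(-3)) / 5 = 3/5 = 0.6
  S[V,V] = ((1)·(1) + (1)·(1) + (1)·(1) + (1)·(1) + (-1)·(-1) + (-3)·(-3)) / 5 = 14/5 = 2.8
  S = [[9.3667, 0.6],
 [0.6, 2.8]].

Step 3 — invert S. det(S) = 9.3667·2.8 - (0.6)² = 25.8667.
  S^{-1} = (1/det) · [[d, -b], [-b, a]] = [[0.1082, -0.0232],
 [-0.0232, 0.3621]].

Step 4 — quadratic form (x̄ - mu_0)^T · S^{-1} · (x̄ - mu_0):
  S^{-1} · (x̄ - mu_0) = (-0.2113, -0.3119),
  (x̄ - mu_0)^T · [...] = (-2.1667)·(-0.2113) + (-1)·(-0.3119) = 0.7698.

Step 5 — scale by n: T² = 6 · 0.7698 = 4.6186.

T² ≈ 4.6186


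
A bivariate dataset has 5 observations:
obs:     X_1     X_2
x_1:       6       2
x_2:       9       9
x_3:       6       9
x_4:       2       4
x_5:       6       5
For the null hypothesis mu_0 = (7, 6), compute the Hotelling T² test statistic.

Step 1 — sample mean vector:
  mean(X_1) = (6 + 9 + 6 + 2 + 6) / 5 = 29/5 = 5.8
  mean(X_2) = (2 + 9 + 9 + 4 + 5) / 5 = 29/5 = 5.8
  x̄ = (5.8, 5.8),  deviation x̄ - mu_0 = (5.8, 5.8) - (7, 6) = (-1.2, -0.2).

Step 2 — sample covariance matrix, S[i,j] = (1/(n-1)) · Σ_k (x_{k,i} - mean_i) · (x_{k,j} - mean_j), divisor n-1 = 4:
  S[X_1,X_1] = ((0.2)·(0.2) + (3.2)·(3.2) + (0.2)·(0.2) + (-3.8)·(-3.8) + (0.2)·(0.2)) / 4 = 24.8/4 = 6.2
  S[X_1,X_2] = ((0.2)·(-3.8) + (3.2)·(3.2) + (0.2)·(3.2) + (-3.8)·(-1.8) + (0.2)·(-0.8)) / 4 = 16.8/4 = 4.2
  S[X_2,X_2] = ((-3.8)·(-3.8) + (3.2)·(3.2) + (3.2)·(3.2) + (-1.8)·(-1.8) + (-0.8)·(-0.8)) / 4 = 38.8/4 = 9.7
  S = [[6.2, 4.2],
 [4.2, 9.7]].

Step 3 — invert S. det(S) = 6.2·9.7 - (4.2)² = 42.5.
  S^{-1} = (1/det) · [[d, -b], [-b, a]] = [[0.2282, -0.0988],
 [-0.0988, 0.1459]].

Step 4 — quadratic form (x̄ - mu_0)^T · S^{-1} · (x̄ - mu_0):
  S^{-1} · (x̄ - mu_0) = (-0.2541, 0.0894),
  (x̄ - mu_0)^T · [...] = (-1.2)·(-0.2541) + (-0.2)·(0.0894) = 0.2871.

Step 5 — scale by n: T² = 5 · 0.2871 = 1.4353.

T² ≈ 1.4353


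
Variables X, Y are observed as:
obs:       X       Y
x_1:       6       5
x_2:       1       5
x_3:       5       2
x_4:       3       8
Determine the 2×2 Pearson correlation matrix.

Step 1 — column means:
  mean(X) = (6 + 1 + 5 + 3) / 4 = 15/4 = 3.75
  mean(Y) = (5 + 5 + 2 + 8) / 4 = 20/4 = 5

Step 2 — sample variances and covariances s[i,j] = (1/(n-1)) · Σ_k (x_{k,i} - mean_i) · (x_{k,j} - mean_j), with n-1 = 3:
  s[X,X] = ((2.25)·(2.25) + (-2.75)·(-2.75) + (1.25)·(1.25) + (-0.75)·(-0.75)) / 3 = 14.75/3 = 4.9167
  s[X,Y] = ((2.25)·(0) + (-2.75)·(0) + (1.25)·(-3) + (-0.75)·(3)) / 3 = -6/3 = -2
  s[Y,Y] = ((0)·(0) + (0)·(0) + (-3)·(-3) + (3)·(3)) / 3 = 18/3 = 6
  Sample standard deviations s_i = √(s[i,i]):
  s(X) = √(4.9167) = 2.2174
  s(Y) = √(6) = 2.4495

Step 3 — r_{ij} = s_{ij} / (s_i · s_j):
  r[X,X] = 1 (diagonal).
  r[X,Y] = -2 / (2.2174 · 2.4495) = -2 / 5.4314 = -0.3682
  r[Y,Y] = 1 (diagonal).

R is symmetric with unit diagonal. Assembling:

R = [[1, -0.3682],
 [-0.3682, 1]]


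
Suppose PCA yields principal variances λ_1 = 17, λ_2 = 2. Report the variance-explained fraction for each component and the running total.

Step 1 — total variance = trace(Sigma) = Σ λ_i = 17 + 2 = 19.

Step 2 — fraction explained by component i = λ_i / Σ λ:
  PC1: 17/19 = 0.8947
  PC2: 2/19 = 0.1053

Step 3 — cumulative fraction after k components = (λ_1 + ... + λ_k) / Σ λ:
  k = 1: 17/19 = 0.8947
  k = 2: (17 + 2)/19 = 19/19 = 1

Summary (fraction, with percent):

explained: PC1 0.8947 (89.47%), PC2 0.1053 (10.53%);  cumulative: 0.8947, 1


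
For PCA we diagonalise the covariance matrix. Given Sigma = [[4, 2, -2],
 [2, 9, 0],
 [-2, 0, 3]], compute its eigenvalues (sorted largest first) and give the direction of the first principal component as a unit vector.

Step 1 — characteristic polynomial p(λ) = det(λI - Sigma) = λ³ - tr·λ² + c_1·λ - det, where tr = trace, c_1 = sum of the principal 2×2 minors, det = det(Sigma):
  tr = 4 + 9 + 3 = 16,
  c_1 = (4·9 - (2)²) + (4·3 - (-2)²) + (9·3 - (0)²) = 32 + 8 + 27 = 67,
  det = 4·(9·3 - (0)²) - (2)·((2)·3 - (0)·(-2)) + (-2)·((2)·(0) - 9·(-2)) = 4·(27) - (2)·(6) + (-2)·(18) = 60.
  So p(λ) = λ³ - 16λ² + 67λ - 60.
Step 2 — look for an integer root (rational root theorem: any rational root is an integer divisor of 60). Testing λ = 5:
  p(5) = 125 - 400 + 335 - 60 = 0  ✓
  Dividing out (λ - 5): p(λ) = (λ - 5)(λ² - 11λ + 12).
Step 3 — remaining eigenvalues from the quadratic λ² - 11λ + 12 = 0:
  Δ = 11² - 4·12 = 121 - 48 = 73,  λ = (11 ± √73)/2 = (11 ± 8.544)/2 ≈ 9.772 or 1.228.
  Sorted: λ_1 = 9.772,  λ_2 = 5,  λ_3 = 1.228  (check: sum = 16 = tr ✓).

Step 4 — unit eigenvector for λ_1 ≈ 9.772: v spans the null space of (Sigma - λ_1 I), whose rows are
  r_1 = (-5.772, 2, -2),  r_2 = (2, -0.772, 0),  r_3 = (-2, 0, -6.772).
  v is orthogonal to every row, so take v ∝ r_1 × r_2 = ((2)·(0) - (-2)·(-0.772), (-2)·(2) - (-5.772)·(0), (-5.772)·(-0.772) - (2)·(2)) ≈ (-1.544, -4, 0.456).
  Rescale (multiply by -1 so the first nonzero entry is positive): u = (1.544, 4, -0.456).
  ||u|| = √((1.544)² + (4)² + (-0.456)²) = √(18.5919) ≈ 4.3118,  v_1 = u/||u|| ≈ (0.3581, 0.9277, -0.1058) (||v_1|| = 1).

λ_1 = 9.772,  λ_2 = 5,  λ_3 = 1.228;  v_1 ≈ (0.3581, 0.9277, -0.1058)


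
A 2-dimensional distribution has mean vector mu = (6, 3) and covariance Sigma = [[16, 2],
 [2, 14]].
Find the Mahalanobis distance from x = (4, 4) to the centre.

Step 1 — centre the observation: (x - mu) = (-2, 1).

Step 2 — invert Sigma. det(Sigma) = 16·14 - (2)² = 220.
  Sigma^{-1} = (1/det) · [[d, -b], [-b, a]] = [[0.0636, -0.0091],
 [-0.0091, 0.0727]].

Step 3 — form the quadratic (x - mu)^T · Sigma^{-1} · (x - mu):
  Sigma^{-1} · (x - mu) = (-0.1364, 0.0909).
  (x - mu)^T · [Sigma^{-1} · (x - mu)] = (-2)·(-0.1364) + (1)·(0.0909) = 0.3636.

Step 4 — take square root: d = √(0.3636) ≈ 0.603.

d(x, mu) = √(0.3636) ≈ 0.603


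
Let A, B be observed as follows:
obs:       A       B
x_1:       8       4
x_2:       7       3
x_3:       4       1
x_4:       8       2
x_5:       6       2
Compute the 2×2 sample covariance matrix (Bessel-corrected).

Step 1 — column means:
  mean(A) = (8 + 7 + 4 + 8 + 6) / 5 = 33/5 = 6.6
  mean(B) = (4 + 3 + 1 + 2 + 2) / 5 = 12/5 = 2.4

Step 2 — sample covariance S[i,j] = (1/(n-1)) · Σ_k (x_{k,i} - mean_i) · (x_{k,j} - mean_j), with n-1 = 4.
  S[A,A] = ((1.4)·(1.4) + (0.4)·(0.4) + (-2.6)·(-2.6) + (1.4)·(1.4) + (-0.6)·(-0.6)) / 4 = 11.2/4 = 2.8
  S[A,B] = ((1.4)·(1.6) + (0.4)·(0.6) + (-2.6)·(-1.4) + (1.4)·(-0.4) + (-0.6)·(-0.4)) / 4 = 5.8/4 = 1.45
  S[B,B] = ((1.6)·(1.6) + (0.6)·(0.6) + (-1.4)·(-1.4) + (-0.4)·(-0.4) + (-0.4)·(-0.4)) / 4 = 5.2/4 = 1.3

S is symmetric (S[j,i] = S[i,j]). Assembling:

S = [[2.8, 1.45],
 [1.45, 1.3]]


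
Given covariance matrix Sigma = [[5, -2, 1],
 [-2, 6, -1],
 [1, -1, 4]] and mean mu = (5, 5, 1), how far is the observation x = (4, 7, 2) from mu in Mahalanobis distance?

Step 1 — centre the observation: (x - mu) = (-1, 2, 1).

Step 2 — invert Sigma (cofactor / det for 3×3, or solve directly):
  Sigma^{-1} = [[0.2371, 0.0722, -0.0412],
 [0.0722, 0.1959, 0.0309],
 [-0.0412, 0.0309, 0.268]].

Step 3 — form the quadratic (x - mu)^T · Sigma^{-1} · (x - mu):
  Sigma^{-1} · (x - mu) = (-0.134, 0.3505, 0.3711).
  (x - mu)^T · [Sigma^{-1} · (x - mu)] = (-1)·(-0.134) + (2)·(0.3505) + (1)·(0.3711) = 1.2062.

Step 4 — take square root: d = √(1.2062) ≈ 1.0983.

d(x, mu) = √(1.2062) ≈ 1.0983


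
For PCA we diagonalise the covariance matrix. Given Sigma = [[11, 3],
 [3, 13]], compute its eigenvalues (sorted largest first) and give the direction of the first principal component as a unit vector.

Step 1 — characteristic polynomial of 2×2 Sigma:
  det(Sigma - λI) = λ² - trace · λ + det = 0.
  trace = 11 + 13 = 24, det = 11·13 - (3)² = 134.
Step 2 — discriminant:
  Δ = trace² - 4·det = 576 - 536 = 40.
Step 3 — eigenvalues:
  λ = (trace ± √Δ)/2 = (24 ± 6.3246)/2,
  λ_1 = 15.1623,  λ_2 = 8.8377.

Step 4 — unit eigenvector for λ_1: solve (Sigma - λ_1 I)v = 0. First row:
  (11 - 15.1623)·v_x + (3)·v_y = 0, i.e. (-4.1623)·v_x + (3)·v_y = 0,
  so v ∝ (b, λ_1 - a) = (3, 4.1623) = u.
  ||u|| = √((3)² + (4.1623)²) = √(26.3246) ≈ 5.1307,
  v_1 = u/||u|| ≈ (0.5847, 0.8112) (||v_1|| = 1).

λ_1 = 15.1623,  λ_2 = 8.8377;  v_1 ≈ (0.5847, 0.8112)


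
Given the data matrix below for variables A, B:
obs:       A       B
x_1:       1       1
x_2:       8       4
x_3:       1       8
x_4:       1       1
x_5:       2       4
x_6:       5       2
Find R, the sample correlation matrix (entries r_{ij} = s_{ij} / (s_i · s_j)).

Step 1 — column means:
  mean(A) = (1 + 8 + 1 + 1 + 2 + 5) / 6 = 18/6 = 3
  mean(B) = (1 + 4 + 8 + 1 + 4 + 2) / 6 = 20/6 = 3.3333

Step 2 — sample variances and covariances s[i,j] = (1/(n-1)) · Σ_k (x_{k,i} - mean_i) · (x_{k,j} - mean_j), with n-1 = 5:
  s[A,A] = ((-2)·(-2) + (5)·(5) + (-2)·(-2) + (-2)·(-2) + (-1)·(-1) + (2)·(2)) / 5 = 42/5 = 8.4
  s[A,B] = ((-2)·(-2.3333) + (5)·(0.6667) + (-2)·(4.6667) + (-2)·(-2.3333) + (-1)·(0.6667) + (2)·(-1.3333)) / 5 = 0/5 = 0
  s[B,B] = ((-2.3333)·(-2.3333) + (0.6667)·(0.6667) + (4.6667)·(4.6667) + (-2.3333)·(-2.3333) + (0.6667)·(0.6667) + (-1.3333)·(-1.3333)) / 5 = 35.3333/5 = 7.0667
  Sample standard deviations s_i = √(s[i,i]):
  s(A) = √(8.4) = 2.8983
  s(B) = √(7.0667) = 2.6583

Step 3 — r_{ij} = s_{ij} / (s_i · s_j):
  r[A,A] = 1 (diagonal).
  r[A,B] = 0 / (2.8983 · 2.6583) = 0 / 7.7045 = 0
  r[B,B] = 1 (diagonal).

R is symmetric with unit diagonal. Assembling:

R = [[1, 0],
 [0, 1]]


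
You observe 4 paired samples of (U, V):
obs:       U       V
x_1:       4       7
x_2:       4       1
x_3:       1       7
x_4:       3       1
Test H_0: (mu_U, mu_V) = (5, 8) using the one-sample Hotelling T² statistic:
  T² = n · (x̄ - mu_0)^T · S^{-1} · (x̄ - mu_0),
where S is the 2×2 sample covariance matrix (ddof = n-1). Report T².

Step 1 — sample mean vector:
  mean(U) = (4 + 4 + 1 + 3) / 4 = 12/4 = 3
  mean(V) = (7 + 1 + 7 + 1) / 4 = 16/4 = 4
  x̄ = (3, 4),  deviation x̄ - mu_0 = (3, 4) - (5, 8) = (-2, -4).

Step 2 — sample covariance matrix, S[i,j] = (1/(n-1)) · Σ_k (x_{k,i} - mean_i) · (x_{k,j} - mean_j), divisor n-1 = 3:
  S[U,U] = ((1)·(1) + (1)·(1) + (-2)·(-2) + (0)·(0)) / 3 = 6/3 = 2
  S[U,V] = ((1)·(3) + (1)·(-3) + (-2)·(3) + (0)·(-3)) / 3 = -6/3 = -2
  S[V,V] = ((3)·(3) + (-3)·(-3) + (3)·(3) + (-3)·(-3)) / 3 = 36/3 = 12
  S = [[2, -2],
 [-2, 12]].

Step 3 — invert S. det(S) = 2·12 - (-2)² = 20.
  S^{-1} = (1/det) · [[d, -b], [-b, a]] = [[0.6, 0.1],
 [0.1, 0.1]].

Step 4 — quadratic form (x̄ - mu_0)^T · S^{-1} · (x̄ - mu_0):
  S^{-1} · (x̄ - mu_0) = (-1.6, -0.6),
  (x̄ - mu_0)^T · [...] = (-2)·(-1.6) + (-4)·(-0.6) = 5.6.

Step 5 — scale by n: T² = 4 · 5.6 = 22.4.

T² ≈ 22.4


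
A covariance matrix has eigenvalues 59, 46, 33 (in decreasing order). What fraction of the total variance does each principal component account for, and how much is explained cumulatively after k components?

Step 1 — total variance = trace(Sigma) = Σ λ_i = 59 + 46 + 33 = 138.

Step 2 — fraction explained by component i = λ_i / Σ λ:
  PC1: 59/138 = 0.4275
  PC2: 46/138 = 0.3333
  PC3: 33/138 = 0.2391

Step 3 — cumulative fraction after k components = (λ_1 + ... + λ_k) / Σ λ:
  k = 1: 59/138 = 0.4275
  k = 2: (59 + 46)/138 = 105/138 = 0.7609
  k = 3: (59 + 46 + 33)/138 = 138/138 = 1

Summary (fraction, with percent):

explained: PC1 0.4275 (42.75%), PC2 0.3333 (33.33%), PC3 0.2391 (23.91%);  cumulative: 0.4275, 0.7609, 1


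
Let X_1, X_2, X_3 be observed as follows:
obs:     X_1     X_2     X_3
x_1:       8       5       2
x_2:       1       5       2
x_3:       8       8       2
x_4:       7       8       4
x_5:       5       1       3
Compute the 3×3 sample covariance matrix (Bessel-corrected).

Step 1 — column means:
  mean(X_1) = (8 + 1 + 8 + 7 + 5) / 5 = 29/5 = 5.8
  mean(X_2) = (5 + 5 + 8 + 8 + 1) / 5 = 27/5 = 5.4
  mean(X_3) = (2 + 2 + 2 + 4 + 3) / 5 = 13/5 = 2.6

Step 2 — sample covariance S[i,j] = (1/(n-1)) · Σ_k (x_{k,i} - mean_i) · (x_{k,j} - mean_j), with n-1 = 4.
  S[X_1,X_1] = ((2.2)·(2.2) + (-4.8)·(-4.8) + (2.2)·(2.2) + (1.2)·(1.2) + (-0.8)·(-0.8)) / 4 = 34.8/4 = 8.7
  S[X_1,X_2] = ((2.2)·(-0.4) + (-4.8)·(-0.4) + (2.2)·(2.6) + (1.2)·(2.6) + (-0.8)·(-4.4)) / 4 = 13.4/4 = 3.35
  S[X_1,X_3] = ((2.2)·(-0.6) + (-4.8)·(-0.6) + (2.2)·(-0.6) + (1.2)·(1.4) + (-0.8)·(0.4)) / 4 = 1.6/4 = 0.4
  S[X_2,X_2] = ((-0.4)·(-0.4) + (-0.4)·(-0.4) + (2.6)·(2.6) + (2.6)·(2.6) + (-4.4)·(-4.4)) / 4 = 33.2/4 = 8.3
  S[X_2,X_3] = ((-0.4)·(-0.6) + (-0.4)·(-0.6) + (2.6)·(-0.6) + (2.6)·(1.4) + (-4.4)·(0.4)) / 4 = 0.8/4 = 0.2
  S[X_3,X_3] = ((-0.6)·(-0.6) + (-0.6)·(-0.6) + (-0.6)·(-0.6) + (1.4)·(1.4) + (0.4)·(0.4)) / 4 = 3.2/4 = 0.8

S is symmetric (S[j,i] = S[i,j]). Assembling:

S = [[8.7, 3.35, 0.4],
 [3.35, 8.3, 0.2],
 [0.4, 0.2, 0.8]]


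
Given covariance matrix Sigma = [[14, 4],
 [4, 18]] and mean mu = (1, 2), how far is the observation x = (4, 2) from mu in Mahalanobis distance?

Step 1 — centre the observation: (x - mu) = (3, 0).

Step 2 — invert Sigma. det(Sigma) = 14·18 - (4)² = 236.
  Sigma^{-1} = (1/det) · [[d, -b], [-b, a]] = [[0.0763, -0.0169],
 [-0.0169, 0.0593]].

Step 3 — form the quadratic (x - mu)^T · Sigma^{-1} · (x - mu):
  Sigma^{-1} · (x - mu) = (0.2288, -0.0508).
  (x - mu)^T · [Sigma^{-1} · (x - mu)] = (3)·(0.2288) + (0)·(-0.0508) = 0.6864.

Step 4 — take square root: d = √(0.6864) ≈ 0.8285.

d(x, mu) = √(0.6864) ≈ 0.8285


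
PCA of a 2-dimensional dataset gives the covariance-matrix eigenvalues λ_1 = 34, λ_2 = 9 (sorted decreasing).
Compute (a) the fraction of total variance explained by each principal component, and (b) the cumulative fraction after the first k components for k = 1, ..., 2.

Step 1 — total variance = trace(Sigma) = Σ λ_i = 34 + 9 = 43.

Step 2 — fraction explained by component i = λ_i / Σ λ:
  PC1: 34/43 = 0.7907
  PC2: 9/43 = 0.2093

Step 3 — cumulative fraction after k components = (λ_1 + ... + λ_k) / Σ λ:
  k = 1: 34/43 = 0.7907
  k = 2: (34 + 9)/43 = 43/43 = 1

Summary (fraction, with percent):

explained: PC1 0.7907 (79.07%), PC2 0.2093 (20.93%);  cumulative: 0.7907, 1


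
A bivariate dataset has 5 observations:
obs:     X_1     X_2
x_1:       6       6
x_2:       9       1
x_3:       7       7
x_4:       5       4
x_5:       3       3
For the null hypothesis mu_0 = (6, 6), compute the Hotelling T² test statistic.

Step 1 — sample mean vector:
  mean(X_1) = (6 + 9 + 7 + 5 + 3) / 5 = 30/5 = 6
  mean(X_2) = (6 + 1 + 7 + 4 + 3) / 5 = 21/5 = 4.2
  x̄ = (6, 4.2),  deviation x̄ - mu_0 = (6, 4.2) - (6, 6) = (0, -1.8).

Step 2 — sample covariance matrix, S[i,j] = (1/(n-1)) · Σ_k (x_{k,i} - mean_i) · (x_{k,j} - mean_j), divisor n-1 = 4:
  S[X_1,X_1] = ((0)·(0) + (3)·(3) + (1)·(1) + (-1)·(-1) + (-3)·(-3)) / 4 = 20/4 = 5
  S[X_1,X_2] = ((0)·(1.8) + (3)·(-3.2) + (1)·(2.8) + (-1)·(-0.2) + (-3)·(-1.2)) / 4 = -3/4 = -0.75
  S[X_2,X_2] = ((1.8)·(1.8) + (-3.2)·(-3.2) + (2.8)·(2.8) + (-0.2)·(-0.2) + (-1.2)·(-1.2)) / 4 = 22.8/4 = 5.7
  S = [[5, -0.75],
 [-0.75, 5.7]].

Step 3 — invert S. det(S) = 5·5.7 - (-0.75)² = 27.9375.
  S^{-1} = (1/det) · [[d, -b], [-b, a]] = [[0.204, 0.0268],
 [0.0268, 0.179]].

Step 4 — quadratic form (x̄ - mu_0)^T · S^{-1} · (x̄ - mu_0):
  S^{-1} · (x̄ - mu_0) = (-0.0483, -0.3221),
  (x̄ - mu_0)^T · [...] = (0)·(-0.0483) + (-1.8)·(-0.3221) = 0.5799.

Step 5 — scale by n: T² = 5 · 0.5799 = 2.8993.

T² ≈ 2.8993


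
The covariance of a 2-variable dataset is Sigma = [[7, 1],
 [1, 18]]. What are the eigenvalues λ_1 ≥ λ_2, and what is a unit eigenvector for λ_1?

Step 1 — characteristic polynomial of 2×2 Sigma:
  det(Sigma - λI) = λ² - trace · λ + det = 0.
  trace = 7 + 18 = 25, det = 7·18 - (1)² = 125.
Step 2 — discriminant:
  Δ = trace² - 4·det = 625 - 500 = 125.
Step 3 — eigenvalues:
  λ = (trace ± √Δ)/2 = (25 ± 11.1803)/2,
  λ_1 = 18.0902,  λ_2 = 6.9098.

Step 4 — unit eigenvector for λ_1: solve (Sigma - λ_1 I)v = 0. First row:
  (7 - 18.0902)·v_x + (1)·v_y = 0, i.e. (-11.0902)·v_x + (1)·v_y = 0,
  so v ∝ (b, λ_1 - a) = (1, 11.0902) = u.
  ||u|| = √((1)² + (11.0902)²) = √(123.9919) ≈ 11.1352,
  v_1 = u/||u|| ≈ (0.0898, 0.996) (||v_1|| = 1).

λ_1 = 18.0902,  λ_2 = 6.9098;  v_1 ≈ (0.0898, 0.996)


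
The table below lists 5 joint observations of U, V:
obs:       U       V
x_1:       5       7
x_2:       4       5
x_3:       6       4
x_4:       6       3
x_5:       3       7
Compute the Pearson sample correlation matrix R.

Step 1 — column means:
  mean(U) = (5 + 4 + 6 + 6 + 3) / 5 = 24/5 = 4.8
  mean(V) = (7 + 5 + 4 + 3 + 7) / 5 = 26/5 = 5.2

Step 2 — sample variances and covariances s[i,j] = (1/(n-1)) · Σ_k (x_{k,i} - mean_i) · (x_{k,j} - mean_j), with n-1 = 4:
  s[U,U] = ((0.2)·(0.2) + (-0.8)·(-0.8) + (1.2)·(1.2) + (1.2)·(1.2) + (-1.8)·(-1.8)) / 4 = 6.8/4 = 1.7
  s[U,V] = ((0.2)·(1.8) + (-0.8)·(-0.2) + (1.2)·(-1.2) + (1.2)·(-2.2) + (-1.8)·(1.8)) / 4 = -6.8/4 = -1.7
  s[V,V] = ((1.8)·(1.8) + (-0.2)·(-0.2) + (-1.2)·(-1.2) + (-2.2)·(-2.2) + (1.8)·(1.8)) / 4 = 12.8/4 = 3.2
  Sample standard deviations s_i = √(s[i,i]):
  s(U) = √(1.7) = 1.3038
  s(V) = √(3.2) = 1.7889

Step 3 — r_{ij} = s_{ij} / (s_i · s_j):
  r[U,U] = 1 (diagonal).
  r[U,V] = -1.7 / (1.3038 · 1.7889) = -1.7 / 2.3324 = -0.7289
  r[V,V] = 1 (diagonal).

R is symmetric with unit diagonal. Assembling:

R = [[1, -0.7289],
 [-0.7289, 1]]


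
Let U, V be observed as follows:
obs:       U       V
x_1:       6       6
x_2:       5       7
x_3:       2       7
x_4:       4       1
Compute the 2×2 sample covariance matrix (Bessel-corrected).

Step 1 — column means:
  mean(U) = (6 + 5 + 2 + 4) / 4 = 17/4 = 4.25
  mean(V) = (6 + 7 + 7 + 1) / 4 = 21/4 = 5.25

Step 2 — sample covariance S[i,j] = (1/(n-1)) · Σ_k (x_{k,i} - mean_i) · (x_{k,j} - mean_j), with n-1 = 3.
  S[U,U] = ((1.75)·(1.75) + (0.75)·(0.75) + (-2.25)·(-2.25) + (-0.25)·(-0.25)) / 3 = 8.75/3 = 2.9167
  S[U,V] = ((1.75)·(0.75) + (0.75)·(1.75) + (-2.25)·(1.75) + (-0.25)·(-4.25)) / 3 = -0.25/3 = -0.0833
  S[V,V] = ((0.75)·(0.75) + (1.75)·(1.75) + (1.75)·(1.75) + (-4.25)·(-4.25)) / 3 = 24.75/3 = 8.25

S is symmetric (S[j,i] = S[i,j]). Assembling:

S = [[2.9167, -0.0833],
 [-0.0833, 8.25]]


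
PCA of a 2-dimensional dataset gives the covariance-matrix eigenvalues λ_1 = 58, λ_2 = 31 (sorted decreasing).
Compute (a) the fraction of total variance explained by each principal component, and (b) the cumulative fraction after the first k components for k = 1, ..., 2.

Step 1 — total variance = trace(Sigma) = Σ λ_i = 58 + 31 = 89.

Step 2 — fraction explained by component i = λ_i / Σ λ:
  PC1: 58/89 = 0.6517
  PC2: 31/89 = 0.3483

Step 3 — cumulative fraction after k components = (λ_1 + ... + λ_k) / Σ λ:
  k = 1: 58/89 = 0.6517
  k = 2: (58 + 31)/89 = 89/89 = 1

Summary (fraction, with percent):

explained: PC1 0.6517 (65.17%), PC2 0.3483 (34.83%);  cumulative: 0.6517, 1


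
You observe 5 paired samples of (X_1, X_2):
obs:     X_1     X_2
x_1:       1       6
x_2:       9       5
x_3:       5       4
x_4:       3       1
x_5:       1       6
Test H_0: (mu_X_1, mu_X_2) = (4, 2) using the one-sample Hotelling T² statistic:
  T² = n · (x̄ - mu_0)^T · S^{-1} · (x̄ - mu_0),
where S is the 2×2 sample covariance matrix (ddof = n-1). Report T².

Step 1 — sample mean vector:
  mean(X_1) = (1 + 9 + 5 + 3 + 1) / 5 = 19/5 = 3.8
  mean(X_2) = (6 + 5 + 4 + 1 + 6) / 5 = 22/5 = 4.4
  x̄ = (3.8, 4.4),  deviation x̄ - mu_0 = (3.8, 4.4) - (4, 2) = (-0.2, 2.4).

Step 2 — sample covariance matrix, S[i,j] = (1/(n-1)) · Σ_k (x_{k,i} - mean_i) · (x_{k,j} - mean_j), divisor n-1 = 4:
  S[X_1,X_1] = ((-2.8)·(-2.8) + (5.2)·(5.2) + (1.2)·(1.2) + (-0.8)·(-0.8) + (-2.8)·(-2.8)) / 4 = 44.8/4 = 11.2
  S[X_1,X_2] = ((-2.8)·(1.6) + (5.2)·(0.6) + (1.2)·(-0.4) + (-0.8)·(-3.4) + (-2.8)·(1.6)) / 4 = -3.6/4 = -0.9
  S[X_2,X_2] = ((1.6)·(1.6) + (0.6)·(0.6) + (-0.4)·(-0.4) + (-3.4)·(-3.4) + (1.6)·(1.6)) / 4 = 17.2/4 = 4.3
  S = [[11.2, -0.9],
 [-0.9, 4.3]].

Step 3 — invert S. det(S) = 11.2·4.3 - (-0.9)² = 47.35.
  S^{-1} = (1/det) · [[d, -b], [-b, a]] = [[0.0908, 0.019],
 [0.019, 0.2365]].

Step 4 — quadratic form (x̄ - mu_0)^T · S^{-1} · (x̄ - mu_0):
  S^{-1} · (x̄ - mu_0) = (0.0275, 0.5639),
  (x̄ - mu_0)^T · [...] = (-0.2)·(0.0275) + (2.4)·(0.5639) = 1.3478.

Step 5 — scale by n: T² = 5 · 1.3478 = 6.7392.

T² ≈ 6.7392


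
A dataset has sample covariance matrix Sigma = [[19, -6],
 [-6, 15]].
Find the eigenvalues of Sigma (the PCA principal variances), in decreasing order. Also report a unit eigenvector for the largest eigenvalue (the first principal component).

Step 1 — characteristic polynomial of 2×2 Sigma:
  det(Sigma - λI) = λ² - trace · λ + det = 0.
  trace = 19 + 15 = 34, det = 19·15 - (-6)² = 249.
Step 2 — discriminant:
  Δ = trace² - 4·det = 1156 - 996 = 160.
Step 3 — eigenvalues:
  λ = (trace ± √Δ)/2 = (34 ± 12.6491)/2,
  λ_1 = 23.3246,  λ_2 = 10.6754.

Step 4 — unit eigenvector for λ_1: solve (Sigma - λ_1 I)v = 0. First row:
  (19 - 23.3246)·v_x + (-6)·v_y = 0, i.e. (-4.3246)·v_x + (-6)·v_y = 0,
  so v ∝ (b, λ_1 - a) = (-6, 4.3246); multiply by -1 so the first entry is positive: u = (6, -4.3246).
  ||u|| = √((6)² + (-4.3246)²) = √(54.7018) ≈ 7.3961,
  v_1 = u/||u|| ≈ (0.8112, -0.5847) (||v_1|| = 1).

λ_1 = 23.3246,  λ_2 = 10.6754;  v_1 ≈ (0.8112, -0.5847)


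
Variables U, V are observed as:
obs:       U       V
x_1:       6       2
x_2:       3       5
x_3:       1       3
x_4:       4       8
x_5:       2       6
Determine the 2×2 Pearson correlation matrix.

Step 1 — column means:
  mean(U) = (6 + 3 + 1 + 4 + 2) / 5 = 16/5 = 3.2
  mean(V) = (2 + 5 + 3 + 8 + 6) / 5 = 24/5 = 4.8

Step 2 — sample variances and covariances s[i,j] = (1/(n-1)) · Σ_k (x_{k,i} - mean_i) · (x_{k,j} - mean_j), with n-1 = 4:
  s[U,U] = ((2.8)·(2.8) + (-0.2)·(-0.2) + (-2.2)·(-2.2) + (0.8)·(0.8) + (-1.2)·(-1.2)) / 4 = 14.8/4 = 3.7
  s[U,V] = ((2.8)·(-2.8) + (-0.2)·(0.2) + (-2.2)·(-1.8) + (0.8)·(3.2) + (-1.2)·(1.2)) / 4 = -2.8/4 = -0.7
  s[V,V] = ((-2.8)·(-2.8) + (0.2)·(0.2) + (-1.8)·(-1.8) + (3.2)·(3.2) + (1.2)·(1.2)) / 4 = 22.8/4 = 5.7
  Sample standard deviations s_i = √(s[i,i]):
  s(U) = √(3.7) = 1.9235
  s(V) = √(5.7) = 2.3875

Step 3 — r_{ij} = s_{ij} / (s_i · s_j):
  r[U,U] = 1 (diagonal).
  r[U,V] = -0.7 / (1.9235 · 2.3875) = -0.7 / 4.5924 = -0.1524
  r[V,V] = 1 (diagonal).

R is symmetric with unit diagonal. Assembling:

R = [[1, -0.1524],
 [-0.1524, 1]]


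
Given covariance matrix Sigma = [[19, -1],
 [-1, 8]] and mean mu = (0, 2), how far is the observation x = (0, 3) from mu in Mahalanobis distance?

Step 1 — centre the observation: (x - mu) = (0, 1).

Step 2 — invert Sigma. det(Sigma) = 19·8 - (-1)² = 151.
  Sigma^{-1} = (1/det) · [[d, -b], [-b, a]] = [[0.053, 0.0066],
 [0.0066, 0.1258]].

Step 3 — form the quadratic (x - mu)^T · Sigma^{-1} · (x - mu):
  Sigma^{-1} · (x - mu) = (0.0066, 0.1258).
  (x - mu)^T · [Sigma^{-1} · (x - mu)] = (0)·(0.0066) + (1)·(0.1258) = 0.1258.

Step 4 — take square root: d = √(0.1258) ≈ 0.3547.

d(x, mu) = √(0.1258) ≈ 0.3547


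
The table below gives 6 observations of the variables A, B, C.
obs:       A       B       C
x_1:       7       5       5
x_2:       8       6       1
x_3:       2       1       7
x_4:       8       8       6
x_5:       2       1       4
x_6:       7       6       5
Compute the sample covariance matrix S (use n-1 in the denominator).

Step 1 — column means:
  mean(A) = (7 + 8 + 2 + 8 + 2 + 7) / 6 = 34/6 = 5.6667
  mean(B) = (5 + 6 + 1 + 8 + 1 + 6) / 6 = 27/6 = 4.5
  mean(C) = (5 + 1 + 7 + 6 + 4 + 5) / 6 = 28/6 = 4.6667

Step 2 — sample covariance S[i,j] = (1/(n-1)) · Σ_k (x_{k,i} - mean_i) · (x_{k,j} - mean_j), with n-1 = 5.
  S[A,A] = ((1.3333)·(1.3333) + (2.3333)·(2.3333) + (-3.6667)·(-3.6667) + (2.3333)·(2.3333) + (-3.6667)·(-3.6667) + (1.3333)·(1.3333)) / 5 = 41.3333/5 = 8.2667
  S[A,B] = ((1.3333)·(0.5) + (2.3333)·(1.5) + (-3.6667)·(-3.5) + (2.3333)·(3.5) + (-3.6667)·(-3.5) + (1.3333)·(1.5)) / 5 = 40/5 = 8
  S[A,C] = ((1.3333)·(0.3333) + (2.3333)·(-3.6667) + (-3.6667)·(2.3333) + (2.3333)·(1.3333) + (-3.6667)·(-0.6667) + (1.3333)·(0.3333)) / 5 = -10.6667/5 = -2.1333
  S[B,B] = ((0.5)·(0.5) + (1.5)·(1.5) + (-3.5)·(-3.5) + (3.5)·(3.5) + (-3.5)·(-3.5) + (1.5)·(1.5)) / 5 = 41.5/5 = 8.3
  S[B,C] = ((0.5)·(0.3333) + (1.5)·(-3.6667) + (-3.5)·(2.3333) + (3.5)·(1.3333) + (-3.5)·(-0.6667) + (1.5)·(0.3333)) / 5 = -6/5 = -1.2
  S[C,C] = ((0.3333)·(0.3333) + (-3.6667)·(-3.6667) + (2.3333)·(2.3333) + (1.3333)·(1.3333) + (-0.6667)·(-0.6667) + (0.3333)·(0.3333)) / 5 = 21.3333/5 = 4.2667

S is symmetric (S[j,i] = S[i,j]). Assembling:

S = [[8.2667, 8, -2.1333],
 [8, 8.3, -1.2],
 [-2.1333, -1.2, 4.2667]]


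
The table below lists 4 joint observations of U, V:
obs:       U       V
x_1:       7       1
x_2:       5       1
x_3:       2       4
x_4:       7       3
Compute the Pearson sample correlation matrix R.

Step 1 — column means:
  mean(U) = (7 + 5 + 2 + 7) / 4 = 21/4 = 5.25
  mean(V) = (1 + 1 + 4 + 3) / 4 = 9/4 = 2.25

Step 2 — sample variances and covariances s[i,j] = (1/(n-1)) · Σ_k (x_{k,i} - mean_i) · (x_{k,j} - mean_j), with n-1 = 3:
  s[U,U] = ((1.75)·(1.75) + (-0.25)·(-0.25) + (-3.25)·(-3.25) + (1.75)·(1.75)) / 3 = 16.75/3 = 5.5833
  s[U,V] = ((1.75)·(-1.25) + (-0.25)·(-1.25) + (-3.25)·(1.75) + (1.75)·(0.75)) / 3 = -6.25/3 = -2.0833
  s[V,V] = ((-1.25)·(-1.25) + (-1.25)·(-1.25) + (1.75)·(1.75) + (0.75)·(0.75)) / 3 = 6.75/3 = 2.25
  Sample standard deviations s_i = √(s[i,i]):
  s(U) = √(5.5833) = 2.3629
  s(V) = √(2.25) = 1.5

Step 3 — r_{ij} = s_{ij} / (s_i · s_j):
  r[U,U] = 1 (diagonal).
  r[U,V] = -2.0833 / (2.3629 · 1.5) = -2.0833 / 3.5444 = -0.5878
  r[V,V] = 1 (diagonal).

R is symmetric with unit diagonal. Assembling:

R = [[1, -0.5878],
 [-0.5878, 1]]


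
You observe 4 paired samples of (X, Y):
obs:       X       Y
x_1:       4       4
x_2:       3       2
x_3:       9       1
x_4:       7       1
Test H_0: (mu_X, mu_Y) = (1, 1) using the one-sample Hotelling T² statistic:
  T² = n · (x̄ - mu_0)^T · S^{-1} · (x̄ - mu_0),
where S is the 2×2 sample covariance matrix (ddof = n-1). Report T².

Step 1 — sample mean vector:
  mean(X) = (4 + 3 + 9 + 7) / 4 = 23/4 = 5.75
  mean(Y) = (4 + 2 + 1 + 1) / 4 = 8/4 = 2
  x̄ = (5.75, 2),  deviation x̄ - mu_0 = (5.75, 2) - (1, 1) = (4.75, 1).

Step 2 — sample covariance matrix, S[i,j] = (1/(n-1)) · Σ_k (x_{k,i} - mean_i) · (x_{k,j} - mean_j), divisor n-1 = 3:
  S[X,X] = ((-1.75)·(-1.75) + (-2.75)·(-2.75) + (3.25)·(3.25) + (1.25)·(1.25)) / 3 = 22.75/3 = 7.5833
  S[X,Y] = ((-1.75)·(2) + (-2.75)·(0) + (3.25)·(-1) + (1.25)·(-1)) / 3 = -8/3 = -2.6667
  S[Y,Y] = ((2)·(2) + (0)·(0) + (-1)·(-1) + (-1)·(-1)) / 3 = 6/3 = 2
  S = [[7.5833, -2.6667],
 [-2.6667, 2]].

Step 3 — invert S. det(S) = 7.5833·2 - (-2.6667)² = 8.0556.
  S^{-1} = (1/det) · [[d, -b], [-b, a]] = [[0.2483, 0.331],
 [0.331, 0.9414]].

Step 4 — quadratic form (x̄ - mu_0)^T · S^{-1} · (x̄ - mu_0):
  S^{-1} · (x̄ - mu_0) = (1.5103, 2.5138),
  (x̄ - mu_0)^T · [...] = (4.75)·(1.5103) + (1)·(2.5138) = 9.6879.

Step 5 — scale by n: T² = 4 · 9.6879 = 38.7517.

T² ≈ 38.7517


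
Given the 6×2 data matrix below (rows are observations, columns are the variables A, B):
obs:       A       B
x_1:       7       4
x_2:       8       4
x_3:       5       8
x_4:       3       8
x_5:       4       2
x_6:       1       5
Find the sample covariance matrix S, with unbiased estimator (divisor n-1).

Step 1 — column means:
  mean(A) = (7 + 8 + 5 + 3 + 4 + 1) / 6 = 28/6 = 4.6667
  mean(B) = (4 + 4 + 8 + 8 + 2 + 5) / 6 = 31/6 = 5.1667

Step 2 — sample covariance S[i,j] = (1/(n-1)) · Σ_k (x_{k,i} - mean_i) · (x_{k,j} - mean_j), with n-1 = 5.
  S[A,A] = ((2.3333)·(2.3333) + (3.3333)·(3.3333) + (0.3333)·(0.3333) + (-1.6667)·(-1.6667) + (-0.6667)·(-0.6667) + (-3.6667)·(-3.6667)) / 5 = 33.3333/5 = 6.6667
  S[A,B] = ((2.3333)·(-1.1667) + (3.3333)·(-1.1667) + (0.3333)·(2.8333) + (-1.6667)·(2.8333) + (-0.6667)·(-3.1667) + (-3.6667)·(-0.1667)) / 5 = -7.6667/5 = -1.5333
  S[B,B] = ((-1.1667)·(-1.1667) + (-1.1667)·(-1.1667) + (2.8333)·(2.8333) + (2.8333)·(2.8333) + (-3.1667)·(-3.1667) + (-0.1667)·(-0.1667)) / 5 = 28.8333/5 = 5.7667

S is symmetric (S[j,i] = S[i,j]). Assembling:

S = [[6.6667, -1.5333],
 [-1.5333, 5.7667]]


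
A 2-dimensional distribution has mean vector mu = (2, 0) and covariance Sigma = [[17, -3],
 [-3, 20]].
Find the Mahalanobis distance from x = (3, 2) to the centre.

Step 1 — centre the observation: (x - mu) = (1, 2).

Step 2 — invert Sigma. det(Sigma) = 17·20 - (-3)² = 331.
  Sigma^{-1} = (1/det) · [[d, -b], [-b, a]] = [[0.0604, 0.0091],
 [0.0091, 0.0514]].

Step 3 — form the quadratic (x - mu)^T · Sigma^{-1} · (x - mu):
  Sigma^{-1} · (x - mu) = (0.0785, 0.1118).
  (x - mu)^T · [Sigma^{-1} · (x - mu)] = (1)·(0.0785) + (2)·(0.1118) = 0.3021.

Step 4 — take square root: d = √(0.3021) ≈ 0.5496.

d(x, mu) = √(0.3021) ≈ 0.5496


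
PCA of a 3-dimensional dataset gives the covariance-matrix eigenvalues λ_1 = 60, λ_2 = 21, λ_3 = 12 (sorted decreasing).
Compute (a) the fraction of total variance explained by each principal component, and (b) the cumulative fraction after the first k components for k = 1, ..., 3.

Step 1 — total variance = trace(Sigma) = Σ λ_i = 60 + 21 + 12 = 93.

Step 2 — fraction explained by component i = λ_i / Σ λ:
  PC1: 60/93 = 0.6452
  PC2: 21/93 = 0.2258
  PC3: 12/93 = 0.129

Step 3 — cumulative fraction after k components = (λ_1 + ... + λ_k) / Σ λ:
  k = 1: 60/93 = 0.6452
  k = 2: (60 + 21)/93 = 81/93 = 0.871
  k = 3: (60 + 21 + 12)/93 = 93/93 = 1

Summary (fraction, with percent):

explained: PC1 0.6452 (64.52%), PC2 0.2258 (22.58%), PC3 0.129 (12.9%);  cumulative: 0.6452, 0.871, 1


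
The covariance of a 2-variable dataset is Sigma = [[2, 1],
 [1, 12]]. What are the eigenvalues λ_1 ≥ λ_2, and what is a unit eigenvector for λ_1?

Step 1 — characteristic polynomial of 2×2 Sigma:
  det(Sigma - λI) = λ² - trace · λ + det = 0.
  trace = 2 + 12 = 14, det = 2·12 - (1)² = 23.
Step 2 — discriminant:
  Δ = trace² - 4·det = 196 - 92 = 104.
Step 3 — eigenvalues:
  λ = (trace ± √Δ)/2 = (14 ± 10.198)/2,
  λ_1 = 12.099,  λ_2 = 1.901.

Step 4 — unit eigenvector for λ_1: solve (Sigma - λ_1 I)v = 0. First row:
  (2 - 12.099)·v_x + (1)·v_y = 0, i.e. (-10.099)·v_x + (1)·v_y = 0,
  so v ∝ (b, λ_1 - a) = (1, 10.099) = u.
  ||u|| = √((1)² + (10.099)²) = √(102.9902) ≈ 10.1484,
  v_1 = u/||u|| ≈ (0.0985, 0.9951) (||v_1|| = 1).

λ_1 = 12.099,  λ_2 = 1.901;  v_1 ≈ (0.0985, 0.9951)
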